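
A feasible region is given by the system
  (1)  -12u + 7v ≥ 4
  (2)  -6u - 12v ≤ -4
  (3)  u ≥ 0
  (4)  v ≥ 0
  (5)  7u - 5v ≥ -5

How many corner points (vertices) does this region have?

The feasible vertices (each the meet of two boundaries and inside every other half-plane) are:
  (0, 4/7)
  (15/11, 32/11)
  (0, 1)

3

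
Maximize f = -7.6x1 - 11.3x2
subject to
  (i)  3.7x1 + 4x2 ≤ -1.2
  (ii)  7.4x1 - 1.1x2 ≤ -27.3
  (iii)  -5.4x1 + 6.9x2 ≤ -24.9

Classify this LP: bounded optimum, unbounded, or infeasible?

unbounded

From the feasible point (-899/188, -691/94), moving in the direction (-6.9, -5.4) keeps every constraint satisfied while f increases without bound.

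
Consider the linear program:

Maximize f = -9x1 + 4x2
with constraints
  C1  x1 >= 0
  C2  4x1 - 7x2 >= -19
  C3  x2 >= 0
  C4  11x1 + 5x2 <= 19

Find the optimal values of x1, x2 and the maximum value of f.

x1 = 0, x2 = 19/7, maximum f = 76/7

Extreme points and f = -9x1 + 4x2:
  (0, 19/7) → f = 76/7
  (0, 0) → f = 0
  (38/97, 285/97) → f = 798/97
  (19/11, 0) → f = -171/11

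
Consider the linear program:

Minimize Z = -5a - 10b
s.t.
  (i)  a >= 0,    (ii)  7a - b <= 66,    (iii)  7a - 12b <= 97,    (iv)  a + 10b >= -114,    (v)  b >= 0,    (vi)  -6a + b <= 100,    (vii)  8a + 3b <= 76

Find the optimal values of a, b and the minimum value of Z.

a = 0, b = 76/3, minimum Z = -760/3

Feasible corners and Z = -5a - 10b:
  (0, 0) → Z = 0
  (0, 76/3) → Z = -760/3
  (66/7, 0) → Z = -330/7
  (274/29, 4/29) → Z = -1410/29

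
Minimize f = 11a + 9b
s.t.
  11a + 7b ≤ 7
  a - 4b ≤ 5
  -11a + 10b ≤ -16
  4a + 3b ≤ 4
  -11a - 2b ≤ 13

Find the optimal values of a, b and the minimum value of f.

a = 7/17, b = -39/34, minimum f = -197/34

Extreme points and f = 11a + 9b:
  (21/17, -16/17) → f = 87/17
  (182/187, -9/17) → f = 101/17
  (7/17, -39/34) → f = -197/34

The optimum lies where a - 4b = 5 and -11a + 10b = -16.
Solving simultaneously gives a = 7/17, b = -39/34.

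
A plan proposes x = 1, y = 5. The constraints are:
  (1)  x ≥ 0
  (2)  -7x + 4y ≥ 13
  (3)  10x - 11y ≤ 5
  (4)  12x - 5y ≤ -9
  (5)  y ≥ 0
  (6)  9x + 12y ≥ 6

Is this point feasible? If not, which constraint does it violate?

feasible

(1): 1 ≥ 0 ✓
(2): 13 ≥ 13 ✓
(3): -45 ≤ 5 ✓
(4): -13 ≤ -9 ✓
(5): 5 ≥ 0 ✓
(6): 69 ≥ 6 ✓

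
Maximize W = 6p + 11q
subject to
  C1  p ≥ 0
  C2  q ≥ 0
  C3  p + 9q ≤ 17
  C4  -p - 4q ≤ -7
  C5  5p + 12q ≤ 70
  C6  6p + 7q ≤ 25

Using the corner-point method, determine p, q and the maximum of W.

p = 106/47, q = 77/47, maximum W = 1483/47

Feasible corners and W = 6p + 11q:
  (0, 17/9) → W = 187/9
  (0, 7/4) → W = 77/4
  (106/47, 77/47) → W = 1483/47
  (3, 1) → W = 29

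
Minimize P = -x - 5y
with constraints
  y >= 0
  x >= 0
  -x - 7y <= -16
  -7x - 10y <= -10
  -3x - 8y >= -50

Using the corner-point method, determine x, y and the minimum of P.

Corner points and P = -x - 5y:
  (16, 0) → P = -16
  (50/3, 0) → P = -50/3
  (0, 16/7) → P = -80/7
  (0, 25/4) → P = -125/4

The optimum lies where x = 0 and -3x - 8y = -50.
Solving simultaneously gives x = 0, y = 25/4.

x = 0, y = 25/4, minimum P = -125/4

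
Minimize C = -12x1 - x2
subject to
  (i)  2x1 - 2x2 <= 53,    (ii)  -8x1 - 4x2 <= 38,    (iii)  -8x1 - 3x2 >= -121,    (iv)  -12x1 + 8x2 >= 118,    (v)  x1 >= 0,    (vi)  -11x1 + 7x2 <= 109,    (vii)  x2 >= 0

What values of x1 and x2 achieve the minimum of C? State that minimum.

x1 = 307/50, x2 = 599/25, minimum C = -2441/25

Vertices and C = -12x1 - x2:
  (307/50, 599/25) → C = -2441/25
  (520/89, 2203/89) → C = -8443/89
  (0, 59/4) → C = -59/4
  (0, 109/7) → C = -109/7

At the optimal vertex, -8x1 - 3x2 = -121 and -12x1 + 8x2 = 118.
Solving simultaneously gives x1 = 307/50, x2 = 599/25.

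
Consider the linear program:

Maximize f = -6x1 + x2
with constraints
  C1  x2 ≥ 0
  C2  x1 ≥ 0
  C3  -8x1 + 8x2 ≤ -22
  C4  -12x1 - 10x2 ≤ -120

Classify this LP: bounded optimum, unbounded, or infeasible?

bounded optimum

Vertices and f = -6x1 + x2:
  (10, 0) → f = -60
  (295/44, 87/22) → f = -399/11
The feasible region has finitely many vertices and no improving ray; the maximum is -399/11 at (295/44, 87/22).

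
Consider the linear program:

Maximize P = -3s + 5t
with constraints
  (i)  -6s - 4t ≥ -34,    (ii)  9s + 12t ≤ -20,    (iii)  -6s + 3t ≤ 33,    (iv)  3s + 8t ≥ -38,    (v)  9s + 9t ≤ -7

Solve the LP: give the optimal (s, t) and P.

s = -152/33, t = 59/33, maximum P = 751/33

Corner points and P = -3s + 5t:
  (-152/33, 59/33) → P = 751/33
  (32/9, -13/3) → P = -97/3
  (-126/19, -43/19) → P = 163/19
  (286/45, -107/15) → P = -821/15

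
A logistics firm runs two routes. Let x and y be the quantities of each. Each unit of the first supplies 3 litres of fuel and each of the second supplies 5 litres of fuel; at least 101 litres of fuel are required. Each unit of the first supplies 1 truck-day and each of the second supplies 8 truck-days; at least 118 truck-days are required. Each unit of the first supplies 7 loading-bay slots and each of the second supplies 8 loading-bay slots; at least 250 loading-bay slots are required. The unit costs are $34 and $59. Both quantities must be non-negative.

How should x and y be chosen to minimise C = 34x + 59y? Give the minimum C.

x = 22, y = 12, minimum C = 1456

Extreme points and C = 34x + 59y:
  (0, 125/4) → C = 7375/4
  (118, 0) → C = 4012
  (22, 12) → C = 1456
The feasible region is unbounded (it extends along (0, 1), (1, 0)), but C strictly increases along every unbounded feasible direction, so there is no improving ray and the minimum is attained at a vertex.

The optimum lies where x + 8y = 118 and 7x + 8y = 250.
Solving simultaneously gives x = 22, y = 12.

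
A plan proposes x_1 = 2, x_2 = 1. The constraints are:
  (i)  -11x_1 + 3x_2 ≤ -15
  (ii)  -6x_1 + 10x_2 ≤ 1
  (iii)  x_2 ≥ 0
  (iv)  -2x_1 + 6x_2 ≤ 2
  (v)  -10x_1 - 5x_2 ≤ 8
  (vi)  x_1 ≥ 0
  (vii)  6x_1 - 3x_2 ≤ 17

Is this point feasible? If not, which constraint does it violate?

(i): -19 ≤ -15 ✓
(ii): -2 ≤ 1 ✓
(iii): 1 ≥ 0 ✓
(iv): 2 ≤ 2 ✓
(v): -25 ≤ 8 ✓
(vi): 2 ≥ 0 ✓
(vii): 9 ≤ 17 ✓

feasible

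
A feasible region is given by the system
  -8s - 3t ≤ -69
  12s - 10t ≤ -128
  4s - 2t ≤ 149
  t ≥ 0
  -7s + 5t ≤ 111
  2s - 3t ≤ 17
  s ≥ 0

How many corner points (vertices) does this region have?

4

Of the 21 pairwise boundary intersections, those satisfying every inequality are:
  (153/58, 463/29)
  (12/61, 1371/61)
  (873/8, 575/4)
  (967/6, 1487/6)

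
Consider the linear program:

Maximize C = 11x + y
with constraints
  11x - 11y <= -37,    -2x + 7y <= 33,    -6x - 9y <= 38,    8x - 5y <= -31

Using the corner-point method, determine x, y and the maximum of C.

Corner points and C = 11x + y:
  (-563/60, 61/30) → C = -6071/60
  (-26/23, 101/23) → C = -185/23
  (-469/102, -59/51) → C = -1759/34

The binding constraints are -2x + 7y = 33 and 8x - 5y = -31.
Solving simultaneously gives x = -26/23, y = 101/23.

x = -26/23, y = 101/23, maximum C = -185/23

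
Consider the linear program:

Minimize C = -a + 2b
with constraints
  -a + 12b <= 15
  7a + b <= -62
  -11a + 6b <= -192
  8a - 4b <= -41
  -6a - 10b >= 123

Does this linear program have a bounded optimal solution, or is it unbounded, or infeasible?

unbounded

From the feasible point (-507/2, -1987/4), moving in the direction (-6, -11) keeps every constraint satisfied while C decreases without bound.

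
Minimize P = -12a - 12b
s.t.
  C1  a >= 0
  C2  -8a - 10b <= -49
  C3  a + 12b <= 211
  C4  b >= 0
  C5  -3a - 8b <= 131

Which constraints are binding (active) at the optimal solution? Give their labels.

Extreme points and P = -12a - 12b:
  (0, 49/10) → P = -294/5
  (0, 211/12) → P = -211
  (49/8, 0) → P = -147/2
  (211, 0) → P = -2532

The minimum is at (211, 0). Substituting into each constraint, equality holds for C3 and C4; the remaining constraints have slack.

C3 and C4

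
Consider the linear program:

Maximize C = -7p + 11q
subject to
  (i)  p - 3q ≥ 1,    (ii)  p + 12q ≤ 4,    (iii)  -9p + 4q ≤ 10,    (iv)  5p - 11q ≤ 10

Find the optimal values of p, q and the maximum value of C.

Vertices and C = -7p + 11q:
  (8/5, 1/5) → C = -9
  (-34/23, -19/23) → C = 29/23
  (164/71, 10/71) → C = -1038/71
  (-150/79, -140/79) → C = -490/79

The binding constraints are p - 3q = 1 and -9p + 4q = 10.
Solving simultaneously gives p = -34/23, q = -19/23.

p = -34/23, q = -19/23, maximum C = 29/23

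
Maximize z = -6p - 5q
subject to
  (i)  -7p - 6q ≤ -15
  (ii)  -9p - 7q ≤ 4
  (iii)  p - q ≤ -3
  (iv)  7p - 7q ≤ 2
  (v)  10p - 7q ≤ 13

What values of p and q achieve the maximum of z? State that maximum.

Vertices and z = -6p - 5q:
  (-129/5, 163/5) → z = -41/5
  (-3/13, 36/13) → z = -162/13
  (34/3, 43/3) → z = -419/3
The feasible region is unbounded (it extends along (7, 10), (-7, 9)), but z strictly decreases along every unbounded feasible direction, so there is no improving ray and the maximum is attained at a vertex.

p = -129/5, q = 163/5, maximum z = -41/5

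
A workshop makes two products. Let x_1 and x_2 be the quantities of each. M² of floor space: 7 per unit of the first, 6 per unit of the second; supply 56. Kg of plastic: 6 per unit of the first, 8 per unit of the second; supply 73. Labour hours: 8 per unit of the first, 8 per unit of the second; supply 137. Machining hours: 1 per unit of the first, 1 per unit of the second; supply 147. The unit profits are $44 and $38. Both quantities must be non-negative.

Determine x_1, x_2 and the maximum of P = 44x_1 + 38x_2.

Vertices and P = 44x_1 + 38x_2:
  (0, 0) → P = 0
  (0, 73/8) → P = 1387/4
  (8, 0) → P = 352
  (1/2, 35/4) → P = 709/2

The binding constraints are 7x_1 + 6x_2 = 56 and 6x_1 + 8x_2 = 73.
Solving simultaneously gives x_1 = 1/2, x_2 = 35/4.

x_1 = 1/2, x_2 = 35/4, maximum P = 709/2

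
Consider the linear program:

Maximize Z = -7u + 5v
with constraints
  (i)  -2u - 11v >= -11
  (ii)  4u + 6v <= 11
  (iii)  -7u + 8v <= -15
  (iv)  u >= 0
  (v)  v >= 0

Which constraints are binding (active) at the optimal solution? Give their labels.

Corner points and Z = -7u + 5v:
  (89/37, 17/74) → Z = -1161/74
  (11/4, 0) → Z = -77/4
  (15/7, 0) → Z = -15

The maximum is at (15/7, 0). Substituting into each constraint, equality holds for (iii) and (v); the remaining constraints have slack.

(iii) and (v)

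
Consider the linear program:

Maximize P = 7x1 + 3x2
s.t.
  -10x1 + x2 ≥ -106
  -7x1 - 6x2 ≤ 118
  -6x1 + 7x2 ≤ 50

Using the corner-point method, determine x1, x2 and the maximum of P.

Extreme points and P = 7x1 + 3x2:
  (518/67, -1922/67) → P = -2140/67
  (99/8, 71/4) → P = 1119/8
  (-1126/85, -358/85) → P = -8956/85

At the optimal vertex, -10x1 + x2 = -106 and -6x1 + 7x2 = 50.
Solving simultaneously gives x1 = 99/8, x2 = 71/4.

x1 = 99/8, x2 = 71/4, maximum P = 1119/8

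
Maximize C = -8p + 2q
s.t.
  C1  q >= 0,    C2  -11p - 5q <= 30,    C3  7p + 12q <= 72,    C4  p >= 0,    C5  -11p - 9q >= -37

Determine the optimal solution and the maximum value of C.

Extreme points and C = -8p + 2q:
  (0, 0) → C = 0
  (37/11, 0) → C = -296/11
  (0, 37/9) → C = 74/9

The binding constraints are p = 0 and -11p - 9q = -37.
Solving simultaneously gives p = 0, q = 37/9.

p = 0, q = 37/9, maximum C = 74/9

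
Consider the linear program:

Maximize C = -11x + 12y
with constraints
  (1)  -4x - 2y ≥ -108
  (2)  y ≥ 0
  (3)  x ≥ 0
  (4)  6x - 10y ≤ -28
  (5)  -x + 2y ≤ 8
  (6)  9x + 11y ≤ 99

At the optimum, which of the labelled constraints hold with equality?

Corner points and C = -11x + 12y:
  (0, 14/5) → C = 168/5
  (0, 4) → C = 48
  (341/78, 141/26) → C = 1325/78
  (110/29, 171/29) → C = 842/29

The maximum is at (0, 4). Substituting into each constraint, equality holds for (3) and (5); the remaining constraints have slack.

(3) and (5)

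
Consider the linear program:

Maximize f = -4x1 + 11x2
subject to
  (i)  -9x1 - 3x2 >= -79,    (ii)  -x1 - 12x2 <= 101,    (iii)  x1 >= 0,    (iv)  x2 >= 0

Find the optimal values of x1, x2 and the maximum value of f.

Corner points and f = -4x1 + 11x2:
  (0, 79/3) → f = 869/3
  (79/9, 0) → f = -316/9
  (0, 0) → f = 0

x1 = 0, x2 = 79/3, maximum f = 869/3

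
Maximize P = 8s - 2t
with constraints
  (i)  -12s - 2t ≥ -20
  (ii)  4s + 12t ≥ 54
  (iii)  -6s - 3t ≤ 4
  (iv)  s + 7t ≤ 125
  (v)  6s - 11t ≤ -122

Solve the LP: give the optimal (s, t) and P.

s = -1/6, t = 11, maximum P = -70/3

The optimum lies where -12s - 2t = -20 and 6s - 11t = -122.
Solving simultaneously gives s = -1/6, t = 11.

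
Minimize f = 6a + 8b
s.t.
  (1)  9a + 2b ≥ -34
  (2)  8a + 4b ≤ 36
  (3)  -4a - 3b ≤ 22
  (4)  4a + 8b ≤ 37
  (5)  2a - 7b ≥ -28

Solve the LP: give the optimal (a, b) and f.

The optimum lies where 8a + 4b = 36 and -4a - 3b = 22.
Solving simultaneously gives a = 49/2, b = -40.

a = 49/2, b = -40, minimum f = -173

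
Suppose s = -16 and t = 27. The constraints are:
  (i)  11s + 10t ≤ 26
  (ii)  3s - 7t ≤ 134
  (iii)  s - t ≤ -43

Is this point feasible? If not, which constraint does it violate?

not feasible — violates (i)

Constraint (i): 11s + 10t = 94, which is not ≤ 26. All other constraints are satisfied.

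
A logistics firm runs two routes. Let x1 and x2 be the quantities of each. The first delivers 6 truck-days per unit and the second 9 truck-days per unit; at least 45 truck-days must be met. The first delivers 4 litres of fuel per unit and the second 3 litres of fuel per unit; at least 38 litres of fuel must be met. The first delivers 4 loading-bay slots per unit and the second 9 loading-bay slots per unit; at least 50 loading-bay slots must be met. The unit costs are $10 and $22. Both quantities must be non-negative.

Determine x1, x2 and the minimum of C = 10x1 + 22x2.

x1 = 8, x2 = 2, minimum C = 124

Corner points and C = 10x1 + 22x2:
  (0, 38/3) → C = 836/3
  (25/2, 0) → C = 125
  (8, 2) → C = 124
The feasible region is unbounded (it extends along (0, 1), (1, 0)), but C strictly increases along every unbounded feasible direction, so there is no improving ray and the minimum is attained at a vertex.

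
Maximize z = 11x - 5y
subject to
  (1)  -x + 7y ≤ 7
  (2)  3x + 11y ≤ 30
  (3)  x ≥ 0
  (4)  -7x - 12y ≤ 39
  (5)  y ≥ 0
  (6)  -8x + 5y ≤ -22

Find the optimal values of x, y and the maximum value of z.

Feasible corners and z = 11x - 5y:
  (133/32, 51/32) → z = 151/4
  (63/17, 26/17) → z = 563/17
  (10, 0) → z = 110
  (11/4, 0) → z = 121/4

x = 10, y = 0, maximum z = 110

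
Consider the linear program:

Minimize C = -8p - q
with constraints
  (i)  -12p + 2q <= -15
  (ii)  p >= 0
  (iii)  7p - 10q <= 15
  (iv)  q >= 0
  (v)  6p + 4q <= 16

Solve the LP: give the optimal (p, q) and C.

p = 5/2, q = 1/4, minimum C = -81/4

Extreme points and C = -8p - q:
  (5/4, 0) → C = -10
  (23/15, 17/10) → C = -419/30
  (15/7, 0) → C = -120/7
  (5/2, 1/4) → C = -81/4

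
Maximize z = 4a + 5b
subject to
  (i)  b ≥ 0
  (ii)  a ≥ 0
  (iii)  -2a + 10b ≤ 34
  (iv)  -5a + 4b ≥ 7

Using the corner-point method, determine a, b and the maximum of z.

a = 11/7, b = 26/7, maximum z = 174/7

Corner points and z = 4a + 5b:
  (0, 17/5) → z = 17
  (0, 7/4) → z = 35/4
  (11/7, 26/7) → z = 174/7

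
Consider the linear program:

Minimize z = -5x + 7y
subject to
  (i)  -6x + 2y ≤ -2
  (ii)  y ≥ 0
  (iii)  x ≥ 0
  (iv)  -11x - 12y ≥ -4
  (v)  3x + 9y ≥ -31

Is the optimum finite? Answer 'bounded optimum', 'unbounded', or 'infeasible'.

Feasible corners and z = -5x + 7y:
  (1/3, 0) → z = -5/3
  (16/47, 1/47) → z = -73/47
  (4/11, 0) → z = -20/11
The feasible region has finitely many vertices and no improving ray; the minimum is -20/11 at (4/11, 0).

bounded optimum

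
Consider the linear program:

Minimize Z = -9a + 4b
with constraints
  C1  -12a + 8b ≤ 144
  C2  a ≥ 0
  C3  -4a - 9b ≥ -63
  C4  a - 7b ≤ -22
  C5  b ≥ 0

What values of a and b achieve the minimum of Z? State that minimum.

a = 243/37, b = 151/37, minimum Z = -1583/37

Corner points and Z = -9a + 4b:
  (0, 7) → Z = 28
  (0, 22/7) → Z = 88/7
  (243/37, 151/37) → Z = -1583/37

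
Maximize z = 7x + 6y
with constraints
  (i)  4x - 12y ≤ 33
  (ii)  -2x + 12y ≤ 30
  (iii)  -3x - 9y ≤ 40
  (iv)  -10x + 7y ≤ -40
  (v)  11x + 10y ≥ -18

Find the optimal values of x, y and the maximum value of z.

x = 63/2, y = 31/4, maximum z = 267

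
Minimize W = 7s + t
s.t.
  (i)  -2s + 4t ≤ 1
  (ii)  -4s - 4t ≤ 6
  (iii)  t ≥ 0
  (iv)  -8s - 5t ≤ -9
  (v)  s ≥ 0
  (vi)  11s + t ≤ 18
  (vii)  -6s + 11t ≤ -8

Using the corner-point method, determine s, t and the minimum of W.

s = 4/3, t = 0, minimum W = 28/3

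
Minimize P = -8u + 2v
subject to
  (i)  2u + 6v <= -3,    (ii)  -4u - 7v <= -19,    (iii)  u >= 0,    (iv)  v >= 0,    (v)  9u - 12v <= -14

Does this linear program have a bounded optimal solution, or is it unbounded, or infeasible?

The boundaries -4u - 7v = -19 and u = 0 meet at (0, 19/7), but that point violates 2u + 6v ≤ -3. Every candidate vertex is excluded by some other constraint, so the feasible region is empty.

infeasible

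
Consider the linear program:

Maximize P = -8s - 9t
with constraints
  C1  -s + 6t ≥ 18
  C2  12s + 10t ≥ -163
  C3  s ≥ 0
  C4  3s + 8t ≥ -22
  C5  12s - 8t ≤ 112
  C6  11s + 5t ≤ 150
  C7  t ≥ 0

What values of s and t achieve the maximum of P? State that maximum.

Corner points and P = -8s - 9t:
  (0, 3) → P = -27
  (810/71, 348/71) → P = -9612/71
  (0, 30) → P = -270

At the optimal vertex, -s + 6t = 18 and s = 0.
Solving simultaneously gives s = 0, t = 3.

s = 0, t = 3, maximum P = -27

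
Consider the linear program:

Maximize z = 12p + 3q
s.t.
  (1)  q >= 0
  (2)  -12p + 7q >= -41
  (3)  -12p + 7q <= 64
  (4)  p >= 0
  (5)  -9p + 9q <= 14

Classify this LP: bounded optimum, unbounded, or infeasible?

Corner points and z = 12p + 3q:
  (41/12, 0) → z = 41
  (0, 0) → z = 0
  (467/45, 179/15) → z = 481/3
  (0, 14/9) → z = 14/3
The feasible region has finitely many vertices and no improving ray; the maximum is 481/3 at (467/45, 179/15).

bounded optimum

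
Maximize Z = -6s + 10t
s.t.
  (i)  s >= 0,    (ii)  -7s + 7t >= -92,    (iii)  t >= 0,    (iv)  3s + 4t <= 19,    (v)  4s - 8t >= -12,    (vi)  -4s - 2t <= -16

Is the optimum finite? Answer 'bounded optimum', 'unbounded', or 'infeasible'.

Extreme points and Z = -6s + 10t:
  (19/3, 0) → Z = -38
  (4, 0) → Z = -24
  (13/5, 14/5) → Z = 62/5
The feasible region has finitely many vertices and no improving ray; the maximum is 62/5 at (13/5, 14/5).

bounded optimum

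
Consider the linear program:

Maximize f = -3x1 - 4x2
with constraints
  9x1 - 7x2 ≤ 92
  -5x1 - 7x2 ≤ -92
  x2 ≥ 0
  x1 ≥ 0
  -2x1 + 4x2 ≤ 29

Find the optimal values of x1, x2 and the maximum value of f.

x1 = 165/34, x2 = 329/34, maximum f = -1811/34

Vertices and f = -3x1 - 4x2:
  (92/7, 184/49) → f = -2668/49
  (571/22, 445/22) → f = -3493/22
  (165/34, 329/34) → f = -1811/34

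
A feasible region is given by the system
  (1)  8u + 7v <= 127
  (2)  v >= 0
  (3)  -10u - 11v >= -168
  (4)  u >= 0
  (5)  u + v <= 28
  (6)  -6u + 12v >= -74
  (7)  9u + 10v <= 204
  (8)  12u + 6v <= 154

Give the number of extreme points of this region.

Intersecting each pair of boundary lines and keeping only the points that satisfy every inequality leaves:
  (0, 0)
  (37/3, 0)
  (0, 168/11)
  (343/36, 119/18)
  (191/15, 1/5)

5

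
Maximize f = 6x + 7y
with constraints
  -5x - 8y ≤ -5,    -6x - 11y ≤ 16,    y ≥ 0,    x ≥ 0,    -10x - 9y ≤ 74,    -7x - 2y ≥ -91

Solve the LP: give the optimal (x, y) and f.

x = 0, y = 91/2, maximum f = 637/2

The optimum lies where x = 0 and -7x - 2y = -91.
Solving simultaneously gives x = 0, y = 91/2.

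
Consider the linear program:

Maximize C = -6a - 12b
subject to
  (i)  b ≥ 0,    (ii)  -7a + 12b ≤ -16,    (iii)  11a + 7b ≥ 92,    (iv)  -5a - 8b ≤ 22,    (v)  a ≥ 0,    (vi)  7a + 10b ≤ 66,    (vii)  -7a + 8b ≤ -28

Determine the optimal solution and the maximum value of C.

a = 92/11, b = 0, maximum C = -552/11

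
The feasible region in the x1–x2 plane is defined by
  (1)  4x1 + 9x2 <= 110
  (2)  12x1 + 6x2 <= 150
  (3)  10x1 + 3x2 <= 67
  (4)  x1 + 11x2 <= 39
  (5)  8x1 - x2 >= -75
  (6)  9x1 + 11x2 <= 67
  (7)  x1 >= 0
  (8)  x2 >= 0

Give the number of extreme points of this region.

Pairwise boundary intersections that survive every other constraint:
  (536/83, 67/83)
  (67/10, 0)
  (7/2, 71/22)
  (0, 39/11)
  (0, 0)

5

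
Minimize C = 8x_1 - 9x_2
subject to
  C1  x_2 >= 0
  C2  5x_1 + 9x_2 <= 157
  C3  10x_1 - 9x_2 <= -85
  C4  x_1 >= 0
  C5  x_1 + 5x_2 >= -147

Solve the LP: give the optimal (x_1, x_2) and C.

x_1 = 0, x_2 = 157/9, minimum C = -157

The binding constraints are 5x_1 + 9x_2 = 157 and x_1 = 0.
Solving simultaneously gives x_1 = 0, x_2 = 157/9.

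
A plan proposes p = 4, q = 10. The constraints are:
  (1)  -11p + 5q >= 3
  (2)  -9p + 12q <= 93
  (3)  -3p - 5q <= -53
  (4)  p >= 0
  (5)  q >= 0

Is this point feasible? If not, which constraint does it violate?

(1): 6 ≥ 3 ✓
(2): 84 ≤ 93 ✓
(3): -62 ≤ -53 ✓
(4): 4 ≥ 0 ✓
(5): 10 ≥ 0 ✓

feasible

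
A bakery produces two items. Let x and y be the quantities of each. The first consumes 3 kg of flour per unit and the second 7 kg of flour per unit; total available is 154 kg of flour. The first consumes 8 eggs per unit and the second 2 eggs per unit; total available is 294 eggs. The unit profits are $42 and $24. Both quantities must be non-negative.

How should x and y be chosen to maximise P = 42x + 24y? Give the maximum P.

x = 35, y = 7, maximum P = 1638

At the optimal vertex, 3x + 7y = 154 and 8x + 2y = 294.
Solving simultaneously gives x = 35, y = 7.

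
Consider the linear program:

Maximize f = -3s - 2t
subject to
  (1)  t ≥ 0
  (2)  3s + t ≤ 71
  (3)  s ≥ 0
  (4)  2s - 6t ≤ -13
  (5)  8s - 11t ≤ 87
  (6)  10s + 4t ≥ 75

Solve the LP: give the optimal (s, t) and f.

s = 199/34, t = 70/17, maximum f = -877/34

Feasible corners and f = -3s - 2t:
  (0, 71) → f = -142
  (413/20, 181/20) → f = -1601/20
  (0, 75/4) → f = -75/2
  (199/34, 70/17) → f = -877/34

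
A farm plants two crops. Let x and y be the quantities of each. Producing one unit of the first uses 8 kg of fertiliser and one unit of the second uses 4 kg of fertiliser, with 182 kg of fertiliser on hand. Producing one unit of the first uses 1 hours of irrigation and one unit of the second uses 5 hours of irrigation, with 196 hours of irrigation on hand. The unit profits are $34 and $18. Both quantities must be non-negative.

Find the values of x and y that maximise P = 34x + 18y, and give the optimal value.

Corner points and P = 34x + 18y:
  (0, 0) → P = 0
  (0, 196/5) → P = 3528/5
  (91/4, 0) → P = 1547/2
  (7/2, 77/2) → P = 812

The binding constraints are 8x + 4y = 182 and x + 5y = 196.
Solving simultaneously gives x = 7/2, y = 77/2.

x = 7/2, y = 77/2, maximum P = 812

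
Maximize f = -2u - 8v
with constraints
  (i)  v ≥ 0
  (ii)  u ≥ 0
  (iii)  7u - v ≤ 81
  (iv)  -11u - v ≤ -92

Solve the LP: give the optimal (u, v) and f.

Vertices and f = -2u - 8v:
  (81/7, 0) → f = -162/7
  (92/11, 0) → f = -184/11
  (0, 92) → f = -736
The feasible region is unbounded (it extends along (0, 1), (1, 7)), but f strictly decreases along every unbounded feasible direction, so there is no improving ray and the maximum is attained at a vertex.

u = 92/11, v = 0, maximum f = -184/11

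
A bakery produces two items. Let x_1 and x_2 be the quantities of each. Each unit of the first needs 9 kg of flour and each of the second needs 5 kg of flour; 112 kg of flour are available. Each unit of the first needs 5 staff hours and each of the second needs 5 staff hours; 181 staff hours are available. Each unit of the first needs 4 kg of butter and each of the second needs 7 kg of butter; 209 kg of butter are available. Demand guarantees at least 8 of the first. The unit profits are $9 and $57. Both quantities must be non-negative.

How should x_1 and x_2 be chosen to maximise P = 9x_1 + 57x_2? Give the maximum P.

Extreme points and P = 9x_1 + 57x_2:
  (112/9, 0) → P = 112
  (8, 0) → P = 72
  (8, 8) → P = 528

At the optimal vertex, 9x_1 + 5x_2 = 112 and x_1 = 8.
Solving simultaneously gives x_1 = 8, x_2 = 8.

x_1 = 8, x_2 = 8, maximum P = 528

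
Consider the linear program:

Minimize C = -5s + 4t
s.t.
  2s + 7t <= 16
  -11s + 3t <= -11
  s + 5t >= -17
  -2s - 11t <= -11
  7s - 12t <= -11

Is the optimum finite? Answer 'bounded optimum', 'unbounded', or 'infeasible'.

bounded optimum

Feasible corners and C = -5s + 4t:
  (125/83, 154/83) → C = -9/83
  (115/73, 134/73) → C = -39/73
  (55/37, 66/37) → C = -11/37
The feasible region has finitely many vertices and no improving ray; the minimum is -39/73 at (115/73, 134/73).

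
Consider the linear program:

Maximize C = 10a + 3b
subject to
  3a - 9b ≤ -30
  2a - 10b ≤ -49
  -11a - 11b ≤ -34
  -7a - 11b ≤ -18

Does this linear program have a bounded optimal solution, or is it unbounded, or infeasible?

unbounded

From the feasible point (47/4, 29/4), moving in the direction (9, 3) keeps every constraint satisfied while C increases without bound.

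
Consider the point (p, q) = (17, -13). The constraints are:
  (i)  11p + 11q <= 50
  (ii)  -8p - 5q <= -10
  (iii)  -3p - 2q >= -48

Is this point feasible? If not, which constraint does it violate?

feasible

(i): 44 ≤ 50 ✓
(ii): -71 ≤ -10 ✓
(iii): -25 ≥ -48 ✓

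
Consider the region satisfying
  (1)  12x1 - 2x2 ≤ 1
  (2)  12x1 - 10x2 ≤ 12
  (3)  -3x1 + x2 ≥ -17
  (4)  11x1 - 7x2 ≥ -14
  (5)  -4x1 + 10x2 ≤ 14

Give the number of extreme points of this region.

Of the 10 pairwise boundary intersections, those satisfying every inequality are:
  (-7/48, -11/8)
  (19/56, 43/28)
  (-112/13, -150/13)
  (-21/41, 49/41)

4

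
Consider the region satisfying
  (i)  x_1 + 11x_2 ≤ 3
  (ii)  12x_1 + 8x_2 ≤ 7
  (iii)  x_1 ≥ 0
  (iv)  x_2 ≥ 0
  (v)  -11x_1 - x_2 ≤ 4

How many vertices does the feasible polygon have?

4

Intersecting each pair of boundary lines and keeping only the points that satisfy every inequality leaves:
  (53/124, 29/124)
  (0, 3/11)
  (7/12, 0)
  (0, 0)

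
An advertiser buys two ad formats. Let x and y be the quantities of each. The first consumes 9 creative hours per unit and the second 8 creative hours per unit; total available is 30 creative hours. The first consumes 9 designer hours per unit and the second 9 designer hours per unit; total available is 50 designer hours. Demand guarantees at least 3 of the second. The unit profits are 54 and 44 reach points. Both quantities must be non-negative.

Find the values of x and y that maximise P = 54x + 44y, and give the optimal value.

x = 2/3, y = 3, maximum P = 168

Vertices and P = 54x + 44y:
  (0, 15/4) → P = 165
  (0, 3) → P = 132
  (2/3, 3) → P = 168

At the optimal vertex, 9x + 8y = 30 and y = 3.
Solving simultaneously gives x = 2/3, y = 3.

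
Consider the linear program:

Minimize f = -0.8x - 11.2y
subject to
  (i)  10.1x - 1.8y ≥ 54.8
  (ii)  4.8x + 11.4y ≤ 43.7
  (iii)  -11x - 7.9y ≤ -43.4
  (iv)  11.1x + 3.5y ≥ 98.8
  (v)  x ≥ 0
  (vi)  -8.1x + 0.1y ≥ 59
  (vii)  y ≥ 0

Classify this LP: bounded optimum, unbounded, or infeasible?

The boundaries 4.8x + 11.4y = 43.7 and 11.1x + 3.5y = 98.8 meet at (97337/10974, 361/3658), but that point violates -8.1x + 0.1y ≥ 59. Every candidate vertex is excluded by some other constraint, so the feasible region is empty.

infeasible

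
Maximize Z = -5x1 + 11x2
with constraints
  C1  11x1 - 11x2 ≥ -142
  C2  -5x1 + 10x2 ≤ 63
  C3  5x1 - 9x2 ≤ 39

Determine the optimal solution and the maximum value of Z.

x1 = 957/5, x2 = 102, maximum Z = 165

Feasible corners and Z = -5x1 + 11x2:
  (-727/55, -17/55) → Z = 3448/55
  (-1707/44, -1139/44) → Z = -1997/22
  (957/5, 102) → Z = 165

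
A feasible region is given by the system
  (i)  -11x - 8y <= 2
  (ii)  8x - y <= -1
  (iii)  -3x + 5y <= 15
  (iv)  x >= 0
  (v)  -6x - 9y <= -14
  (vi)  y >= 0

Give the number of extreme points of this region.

The feasible vertices (each the meet of two boundaries and inside every other half-plane) are:
  (10/37, 117/37)
  (5/78, 59/39)
  (0, 3)
  (0, 14/9)

4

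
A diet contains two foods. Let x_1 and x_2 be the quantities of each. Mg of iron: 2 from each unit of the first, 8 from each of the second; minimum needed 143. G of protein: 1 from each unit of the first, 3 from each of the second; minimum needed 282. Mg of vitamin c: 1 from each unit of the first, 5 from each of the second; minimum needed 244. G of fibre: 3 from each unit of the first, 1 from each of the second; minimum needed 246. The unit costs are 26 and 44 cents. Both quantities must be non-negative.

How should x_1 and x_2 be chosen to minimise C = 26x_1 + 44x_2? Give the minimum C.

x_1 = 57, x_2 = 75, minimum C = 4782

Extreme points and C = 26x_1 + 44x_2:
  (0, 246) → C = 10824
  (282, 0) → C = 7332
  (57, 75) → C = 4782
The feasible region is unbounded (it extends along (0, 1), (1, 0)), but C strictly increases along every unbounded feasible direction, so there is no improving ray and the minimum is attained at a vertex.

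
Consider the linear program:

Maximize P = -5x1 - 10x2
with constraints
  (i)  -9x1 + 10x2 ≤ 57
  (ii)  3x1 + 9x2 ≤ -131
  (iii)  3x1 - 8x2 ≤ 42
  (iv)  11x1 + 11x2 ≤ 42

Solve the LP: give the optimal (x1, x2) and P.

x1 = -146/7, x2 = -183/14, maximum P = 235

Feasible corners and P = -5x1 - 10x2:
  (-1823/111, -336/37) → P = 19195/111
  (-146/7, -183/14) → P = 235
  (-670/51, -173/17) → P = 8540/51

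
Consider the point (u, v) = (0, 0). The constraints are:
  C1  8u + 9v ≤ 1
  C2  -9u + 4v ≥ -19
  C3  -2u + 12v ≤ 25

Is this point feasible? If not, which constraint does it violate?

feasible

C1: 0 ≤ 1 ✓
C2: 0 ≥ -19 ✓
C3: 0 ≤ 25 ✓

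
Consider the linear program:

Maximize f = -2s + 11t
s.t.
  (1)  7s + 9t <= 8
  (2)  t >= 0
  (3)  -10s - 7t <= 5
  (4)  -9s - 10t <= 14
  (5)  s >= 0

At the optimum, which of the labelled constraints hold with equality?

(1) and (5)

Feasible corners and f = -2s + 11t:
  (8/7, 0) → f = -16/7
  (0, 8/9) → f = 88/9
  (0, 0) → f = 0

The maximum is at (0, 8/9). Substituting into each constraint, equality holds for (1) and (5); the remaining constraints have slack.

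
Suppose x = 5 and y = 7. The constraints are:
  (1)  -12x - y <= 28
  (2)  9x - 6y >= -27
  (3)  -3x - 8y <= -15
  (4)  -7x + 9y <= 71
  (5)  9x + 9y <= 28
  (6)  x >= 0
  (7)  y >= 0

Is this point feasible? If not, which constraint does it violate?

Constraint (5): 9x + 9y = 108, which is not ≤ 28. All other constraints are satisfied.

not feasible — violates (5)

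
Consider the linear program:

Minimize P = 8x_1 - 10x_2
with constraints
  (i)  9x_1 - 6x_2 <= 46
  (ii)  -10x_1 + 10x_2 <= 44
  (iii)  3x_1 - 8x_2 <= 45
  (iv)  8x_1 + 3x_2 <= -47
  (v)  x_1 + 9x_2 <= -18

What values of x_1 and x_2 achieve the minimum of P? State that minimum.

Feasible corners and P = 8x_1 - 10x_2:
  (-401/25, -291/25) → P = -298/25
  (-144/25, -34/25) → P = -812/25
  (-241/73, -501/73) → P = 3082/73
  (-123/23, -97/69) → P = -1982/69

At the optimal vertex, -10x_1 + 10x_2 = 44 and x_1 + 9x_2 = -18.
Solving simultaneously gives x_1 = -144/25, x_2 = -34/25.

x_1 = -144/25, x_2 = -34/25, minimum P = -812/25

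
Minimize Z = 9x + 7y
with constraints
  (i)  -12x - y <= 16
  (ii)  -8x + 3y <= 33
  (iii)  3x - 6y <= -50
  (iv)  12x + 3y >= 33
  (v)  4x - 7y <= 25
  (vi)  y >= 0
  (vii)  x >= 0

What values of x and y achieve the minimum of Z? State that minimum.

x = 16/27, y = 233/27, minimum Z = 1775/27

Vertices and Z = 9x + 7y:
  (0, 11) → Z = 77
  (16/27, 233/27) → Z = 1775/27
  (500/3, 275/3) → Z = 6425/3
The feasible region is unbounded (it extends along (7, 4), (3, 8)), but Z strictly increases along every unbounded feasible direction, so there is no improving ray and the minimum is attained at a vertex.

At the optimal vertex, 3x - 6y = -50 and 12x + 3y = 33.
Solving simultaneously gives x = 16/27, y = 233/27.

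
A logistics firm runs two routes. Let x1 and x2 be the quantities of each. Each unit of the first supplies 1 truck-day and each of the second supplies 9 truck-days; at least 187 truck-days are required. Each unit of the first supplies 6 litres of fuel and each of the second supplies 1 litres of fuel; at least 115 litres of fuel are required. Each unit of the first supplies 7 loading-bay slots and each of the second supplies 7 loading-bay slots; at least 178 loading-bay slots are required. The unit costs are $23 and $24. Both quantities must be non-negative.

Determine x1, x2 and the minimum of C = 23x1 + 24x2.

x1 = 16, x2 = 19, minimum C = 824

Vertices and C = 23x1 + 24x2:
  (0, 115) → C = 2760
  (187, 0) → C = 4301
  (16, 19) → C = 824
The feasible region is unbounded (it extends along (0, 1), (1, 0)), but C strictly increases along every unbounded feasible direction, so there is no improving ray and the minimum is attained at a vertex.

The binding constraints are x1 + 9x2 = 187 and 6x1 + x2 = 115.
Solving simultaneously gives x1 = 16, x2 = 19.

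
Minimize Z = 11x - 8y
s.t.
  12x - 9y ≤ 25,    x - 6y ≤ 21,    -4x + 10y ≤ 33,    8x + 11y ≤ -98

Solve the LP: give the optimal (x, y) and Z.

Corner points and Z = 11x - 8y:
  (-204/7, -117/14) → Z = -1776/7
  (-357/59, -266/59) → Z = -1799/59
  (-1343/124, -32/31) → Z = -13749/124

x = -204/7, y = -117/14, minimum Z = -1776/7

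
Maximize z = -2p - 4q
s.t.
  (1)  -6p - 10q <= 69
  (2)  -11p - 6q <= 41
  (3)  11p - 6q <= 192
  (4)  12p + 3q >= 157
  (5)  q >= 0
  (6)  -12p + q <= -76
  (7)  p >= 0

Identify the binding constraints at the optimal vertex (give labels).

Extreme points and z = -2p - 4q:
  (192/11, 0) → z = -384/11
  (157/12, 0) → z = -157/6
  (385/48, 81/4) → z = -2329/24
The feasible region is unbounded (it extends along (1, 12), (6, 11)), but z strictly decreases along every unbounded feasible direction, so there is no improving ray and the maximum is attained at a vertex.

The maximum is at (157/12, 0). Substituting into each constraint, equality holds for (4) and (5); the remaining constraints have slack.

(4) and (5)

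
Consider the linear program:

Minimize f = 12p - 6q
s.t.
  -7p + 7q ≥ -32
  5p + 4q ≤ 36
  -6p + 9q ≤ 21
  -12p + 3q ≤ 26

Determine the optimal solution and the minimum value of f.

p = -19/10, q = 16/15, minimum f = -146/5

Vertices and f = 12p - 6q:
  (380/63, 92/63) → f = 1336/21
  (-278/63, -566/63) → f = 20/21
  (80/23, 107/23) → f = 318/23
  (-19/10, 16/15) → f = -146/5

The optimum lies where -6p + 9q = 21 and -12p + 3q = 26.
Solving simultaneously gives p = -19/10, q = 16/15.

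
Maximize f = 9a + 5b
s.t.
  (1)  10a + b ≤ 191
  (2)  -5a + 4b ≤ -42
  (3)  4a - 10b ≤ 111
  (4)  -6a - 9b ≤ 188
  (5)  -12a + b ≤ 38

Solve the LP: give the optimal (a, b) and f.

a = 806/45, b = 107/9, maximum f = 9929/45

Feasible corners and f = 9a + 5b:
  (806/45, 107/9) → f = 9929/45
  (2021/104, -173/52) → f = 16459/104
  (-12/17, -387/34) → f = -2151/34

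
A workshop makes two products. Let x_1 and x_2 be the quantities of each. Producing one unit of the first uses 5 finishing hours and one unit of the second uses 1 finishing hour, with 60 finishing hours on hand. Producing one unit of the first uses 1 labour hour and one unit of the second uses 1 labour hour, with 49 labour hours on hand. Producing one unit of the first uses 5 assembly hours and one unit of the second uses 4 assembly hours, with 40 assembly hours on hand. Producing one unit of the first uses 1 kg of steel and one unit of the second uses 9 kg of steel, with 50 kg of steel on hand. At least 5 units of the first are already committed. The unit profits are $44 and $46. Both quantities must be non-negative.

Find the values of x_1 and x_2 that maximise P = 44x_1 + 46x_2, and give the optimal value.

x_1 = 5, x_2 = 15/4, maximum P = 785/2

Vertices and P = 44x_1 + 46x_2:
  (8, 0) → P = 352
  (5, 0) → P = 220
  (5, 15/4) → P = 785/2

The binding constraints are 5x_1 + 4x_2 = 40 and x_1 = 5.
Solving simultaneously gives x_1 = 5, x_2 = 15/4.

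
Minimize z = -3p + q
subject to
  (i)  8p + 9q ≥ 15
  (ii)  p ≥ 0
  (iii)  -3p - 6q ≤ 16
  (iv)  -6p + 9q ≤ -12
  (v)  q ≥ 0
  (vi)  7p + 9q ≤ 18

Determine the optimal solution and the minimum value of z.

Extreme points and z = -3p + q:
  (2, 0) → z = -6
  (30/13, 8/39) → z = -262/39
  (18/7, 0) → z = -54/7

p = 18/7, q = 0, minimum z = -54/7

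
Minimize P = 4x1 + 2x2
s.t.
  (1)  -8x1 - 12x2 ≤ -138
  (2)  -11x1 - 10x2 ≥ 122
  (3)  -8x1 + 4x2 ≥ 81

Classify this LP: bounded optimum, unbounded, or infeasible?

unbounded

From the feasible point (-711/13, 1247/26), moving in the direction (-10, 11) keeps every constraint satisfied while P decreases without bound.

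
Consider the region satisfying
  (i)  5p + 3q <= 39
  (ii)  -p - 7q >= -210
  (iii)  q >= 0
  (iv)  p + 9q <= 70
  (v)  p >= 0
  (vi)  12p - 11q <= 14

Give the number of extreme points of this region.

5

Of the 15 pairwise boundary intersections, those satisfying every inequality are:
  (47/14, 311/42)
  (471/91, 398/91)
  (0, 0)
  (7/6, 0)
  (0, 70/9)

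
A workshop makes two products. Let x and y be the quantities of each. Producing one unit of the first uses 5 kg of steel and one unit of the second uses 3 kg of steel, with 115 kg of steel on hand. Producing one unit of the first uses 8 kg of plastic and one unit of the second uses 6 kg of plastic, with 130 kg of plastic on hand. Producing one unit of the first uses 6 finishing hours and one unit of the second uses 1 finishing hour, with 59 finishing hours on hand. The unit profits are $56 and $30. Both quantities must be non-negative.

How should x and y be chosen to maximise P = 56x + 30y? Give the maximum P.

Corner points and P = 56x + 30y:
  (0, 0) → P = 0
  (0, 65/3) → P = 650
  (59/6, 0) → P = 1652/3
  (8, 11) → P = 778

At the optimal vertex, 8x + 6y = 130 and 6x + y = 59.
Solving simultaneously gives x = 8, y = 11.

x = 8, y = 11, maximum P = 778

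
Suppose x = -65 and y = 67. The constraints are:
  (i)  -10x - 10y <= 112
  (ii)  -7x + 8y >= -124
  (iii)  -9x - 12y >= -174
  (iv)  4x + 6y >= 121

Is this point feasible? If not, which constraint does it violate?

Constraint (iii): -9x - 12y = -219, which is not ≥ -174. All other constraints are satisfied.

not feasible — violates (iii)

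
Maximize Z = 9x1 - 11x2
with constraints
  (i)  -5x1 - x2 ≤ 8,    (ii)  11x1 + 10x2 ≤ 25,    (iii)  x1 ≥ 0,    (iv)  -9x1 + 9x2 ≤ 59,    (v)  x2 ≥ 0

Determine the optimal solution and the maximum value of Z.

Feasible corners and Z = 9x1 - 11x2:
  (0, 5/2) → Z = -55/2
  (25/11, 0) → Z = 225/11
  (0, 0) → Z = 0

The optimum lies where 11x1 + 10x2 = 25 and x2 = 0.
Solving simultaneously gives x1 = 25/11, x2 = 0.

x1 = 25/11, x2 = 0, maximum Z = 225/11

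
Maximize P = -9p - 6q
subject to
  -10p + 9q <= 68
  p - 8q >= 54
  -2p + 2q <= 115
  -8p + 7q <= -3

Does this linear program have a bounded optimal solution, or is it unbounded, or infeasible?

From the feasible point (-118/19, -143/19), moving in the direction (-7, -8) keeps every constraint satisfied while P increases without bound.

unbounded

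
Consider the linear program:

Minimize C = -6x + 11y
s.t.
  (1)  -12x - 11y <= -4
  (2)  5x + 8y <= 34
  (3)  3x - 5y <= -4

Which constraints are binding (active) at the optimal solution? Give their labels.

Extreme points and C = -6x + 11y:
  (-342/41, 388/41) → C = 6320/41
  (-8/31, 20/31) → C = 268/31
  (138/49, 122/49) → C = 514/49

The minimum is at (-8/31, 20/31). Substituting into each constraint, equality holds for (1) and (3); the remaining constraints have slack.

(1) and (3)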